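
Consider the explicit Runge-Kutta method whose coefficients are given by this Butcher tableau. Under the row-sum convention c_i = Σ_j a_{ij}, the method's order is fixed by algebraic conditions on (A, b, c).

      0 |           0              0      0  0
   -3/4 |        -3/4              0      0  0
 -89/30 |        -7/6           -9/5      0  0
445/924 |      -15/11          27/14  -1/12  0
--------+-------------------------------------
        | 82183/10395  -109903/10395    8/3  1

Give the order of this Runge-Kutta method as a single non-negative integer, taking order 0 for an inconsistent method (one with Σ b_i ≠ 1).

2

b = (82183/10395, -109903/10395, 8/3, 1)
c = (0, -3/4, -89/30, 445/924)
Ac = (0, 0, 27/20, -1511/1260)
Σ b_i: 82183/10395·1 + (-109903/10395)·1 + 8/3·1 + 1·1 = 1 ✓
b·c: (-109903/10395)·(-3/4) + 8/3·(-89/30) + 1·445/924 = 1/2 ✓
b·c²: (-109903/10395)·9/16 + 8/3·7921/900 + 1·198025/853776 = 284218367/16008300 ≠ 1/3 ⇒ order 2.
b·Ac: 8/3·27/20 + 1·(-1511/1260) = 605/252 ≠ 1/6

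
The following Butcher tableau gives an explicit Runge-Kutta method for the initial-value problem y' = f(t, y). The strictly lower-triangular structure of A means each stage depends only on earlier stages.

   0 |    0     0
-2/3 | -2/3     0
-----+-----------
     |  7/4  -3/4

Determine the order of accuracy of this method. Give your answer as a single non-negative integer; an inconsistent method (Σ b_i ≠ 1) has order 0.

2

b = (7/4, -3/4)
c = (0, -2/3)
Σ b_i: 7/4·1 + (-3/4)·1 = 1 ✓
b·c: (-3/4)·(-2/3) = 1/2 ✓; 2 stages ⇒ order 2.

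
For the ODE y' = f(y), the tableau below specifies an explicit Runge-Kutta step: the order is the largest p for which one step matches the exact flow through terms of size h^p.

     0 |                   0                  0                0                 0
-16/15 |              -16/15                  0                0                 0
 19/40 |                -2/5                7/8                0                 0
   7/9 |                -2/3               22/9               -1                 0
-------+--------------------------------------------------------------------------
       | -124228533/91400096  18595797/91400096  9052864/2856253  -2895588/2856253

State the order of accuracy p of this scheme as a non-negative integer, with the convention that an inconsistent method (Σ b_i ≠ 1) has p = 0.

3

b = (-124228533/91400096, 18595797/91400096, 9052864/2856253, -2895588/2856253)
c = (0, -16/15, 19/40, 7/9)
Ac = (0, 0, -14/15, -3329/1080)
Σ b_i: (-124228533/91400096)·1 + 18595797/91400096·1 + 9052864/2856253·1 + (-2895588/2856253)·1 = 1 ✓
b·c: 18595797/91400096·(-16/15) + 9052864/2856253·19/40 + (-2895588/2856253)·7/9 = 1/2 ✓
b·c²: 18595797/91400096·256/225 + 9052864/2856253·361/1600 + (-2895588/2856253)·49/81 = 1/3 ✓
b·Ac: 9052864/2856253·(-14/15) + (-2895588/2856253)·(-3329/1080) = 1/6 ✓
b·c³: 18595797/91400096·(-4096/3375) + 9052864/2856253·6859/64000 + (-2895588/2856253)·343/729 = -1975403539/5141255400 ≠ 1/4 ⇒ order 3.
b·(c∘Ac): 9052864/2856253·(-133/300) + (-2895588/2856253)·(-23303/9720) = 439279099/428437950 ≠ 1/8
b·Ac²: 9052864/2856253·224/225 + (-2895588/2856253)·331207/129600 = 1161098389/2056502160 ≠ 1/12
b·A²c: (-2895588/2856253)·14/15 = -13512744/14281265 ≠ 1/24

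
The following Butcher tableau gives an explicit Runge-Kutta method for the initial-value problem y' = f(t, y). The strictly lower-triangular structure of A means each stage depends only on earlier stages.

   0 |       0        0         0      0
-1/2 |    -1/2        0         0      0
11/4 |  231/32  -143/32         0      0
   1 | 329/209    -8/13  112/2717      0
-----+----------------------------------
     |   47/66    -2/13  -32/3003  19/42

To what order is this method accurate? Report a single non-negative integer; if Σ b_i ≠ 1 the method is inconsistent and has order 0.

b = (47/66, -2/13, -32/3003, 19/42)
c = (0, -1/2, 11/4, 1)
Ac = (0, 0, 143/64, 8/19)
Σ b_i: 47/66·1 + (-2/13)·1 + (-32/3003)·1 + 19/42·1 = 1 ✓
b·c: (-2/13)·(-1/2) + (-32/3003)·11/4 + 19/42·1 = 1/2 ✓
b·c²: (-2/13)·1/4 + (-32/3003)·121/16 + 19/42·1 = 1/3 ✓
b·Ac: (-32/3003)·143/64 + 19/42·8/19 = 1/6 ✓
b·c³: (-2/13)·(-1/8) + (-32/3003)·1331/64 + 19/42·1 = 1/4 ✓
b·(c∘Ac): (-32/3003)·1573/256 + 19/42·8/19 = 1/8 ✓
b·Ac²: (-32/3003)·(-143/128) + 19/42·3/19 = 1/12 ✓
b·A²c: 19/42·7/76 = 1/24 ✓; 4 stages ⇒ order 4.

4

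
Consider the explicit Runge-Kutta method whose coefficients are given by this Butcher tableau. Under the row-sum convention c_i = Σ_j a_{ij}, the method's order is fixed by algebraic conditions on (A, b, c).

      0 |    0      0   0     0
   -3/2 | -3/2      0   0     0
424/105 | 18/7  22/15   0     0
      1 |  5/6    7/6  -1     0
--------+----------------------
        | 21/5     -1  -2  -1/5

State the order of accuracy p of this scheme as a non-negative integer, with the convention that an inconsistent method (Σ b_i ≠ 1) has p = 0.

1

b = (21/5, -1, -2, -1/5)
c = (0, -3/2, 424/105, 1)
Ac = (0, 0, -11/5, -2431/420)
Σ b_i: 21/5·1 + (-1)·1 + (-2)·1 + (-1/5)·1 = 1 ✓
b·c: (-1)·(-3/2) + (-2)·424/105 + (-1/5)·1 = -1423/210 ≠ 1/2 ⇒ order 1.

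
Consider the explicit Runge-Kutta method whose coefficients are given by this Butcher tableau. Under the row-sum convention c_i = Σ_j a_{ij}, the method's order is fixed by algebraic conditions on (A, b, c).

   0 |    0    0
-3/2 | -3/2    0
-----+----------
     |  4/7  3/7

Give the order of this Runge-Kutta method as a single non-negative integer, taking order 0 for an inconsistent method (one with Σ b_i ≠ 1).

1

b = (4/7, 3/7)
c = (0, -3/2)
Σ b_i: 4/7·1 + 3/7·1 = 1 ✓
b·c: 3/7·(-3/2) = -9/14 ≠ 1/2 ⇒ order 1.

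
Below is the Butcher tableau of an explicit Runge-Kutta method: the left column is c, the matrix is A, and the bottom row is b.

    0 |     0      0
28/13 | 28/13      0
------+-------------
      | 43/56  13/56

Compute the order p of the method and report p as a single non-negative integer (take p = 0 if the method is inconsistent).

b = (43/56, 13/56)
c = (0, 28/13)
Σ b_i: 43/56·1 + 13/56·1 = 1 ✓
b·c: 13/56·28/13 = 1/2 ✓; 2 stages ⇒ order 2.

2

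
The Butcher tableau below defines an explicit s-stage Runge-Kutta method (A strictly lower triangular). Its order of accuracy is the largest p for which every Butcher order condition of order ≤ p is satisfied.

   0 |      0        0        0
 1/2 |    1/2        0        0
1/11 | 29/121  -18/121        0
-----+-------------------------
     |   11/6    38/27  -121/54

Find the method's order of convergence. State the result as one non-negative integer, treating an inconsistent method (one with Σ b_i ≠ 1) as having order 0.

3

b = (11/6, 38/27, -121/54)
c = (0, 1/2, 1/11)
Ac = (0, 0, -9/121)
Σ b_i: 11/6·1 + 38/27·1 + (-121/54)·1 = 1 ✓
b·c: 38/27·1/2 + (-121/54)·1/11 = 1/2 ✓
b·c²: 38/27·1/4 + (-121/54)·1/121 = 1/3 ✓
b·Ac: (-121/54)·(-9/121) = 1/6 ✓; 3 stages ⇒ order 3.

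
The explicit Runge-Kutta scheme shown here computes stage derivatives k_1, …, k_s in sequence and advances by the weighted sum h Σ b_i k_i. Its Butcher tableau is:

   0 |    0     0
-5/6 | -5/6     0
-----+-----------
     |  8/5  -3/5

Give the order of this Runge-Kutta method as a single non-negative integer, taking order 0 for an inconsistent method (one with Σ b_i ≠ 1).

2

b = (8/5, -3/5)
c = (0, -5/6)
Σ b_i: 8/5·1 + (-3/5)·1 = 1 ✓
b·c: (-3/5)·(-5/6) = 1/2 ✓; 2 stages ⇒ order 2.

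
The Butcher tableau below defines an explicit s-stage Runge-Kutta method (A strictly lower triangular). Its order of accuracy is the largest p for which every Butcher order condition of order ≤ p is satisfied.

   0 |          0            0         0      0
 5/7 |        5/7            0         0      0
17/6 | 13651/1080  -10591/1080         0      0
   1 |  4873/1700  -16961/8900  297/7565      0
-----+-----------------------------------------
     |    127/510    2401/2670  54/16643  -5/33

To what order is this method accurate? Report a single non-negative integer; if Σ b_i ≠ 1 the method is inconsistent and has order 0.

b = (127/510, 2401/2670, 54/16643, -5/33)
c = (0, 5/7, 17/6, 1)
Ac = (0, 0, -1513/216, -5/4)
Σ b_i: 127/510·1 + 2401/2670·1 + 54/16643·1 + (-5/33)·1 = 1 ✓
b·c: 2401/2670·5/7 + 54/16643·17/6 + (-5/33)·1 = 1/2 ✓
b·c²: 2401/2670·25/49 + 54/16643·289/36 + (-5/33)·1 = 1/3 ✓
b·Ac: 54/16643·(-1513/216) + (-5/33)·(-5/4) = 1/6 ✓
b·c³: 2401/2670·125/343 + 54/16643·4913/216 + (-5/33)·1 = 1/4 ✓
b·(c∘Ac): 54/16643·(-25721/1296) + (-5/33)·(-5/4) = 1/8 ✓
b·Ac²: 54/16643·(-7565/1512) + (-5/33)·(-23/35) = 1/12 ✓
b·A²c: (-5/33)·(-11/40) = 1/24 ✓; 4 stages ⇒ order 4.

4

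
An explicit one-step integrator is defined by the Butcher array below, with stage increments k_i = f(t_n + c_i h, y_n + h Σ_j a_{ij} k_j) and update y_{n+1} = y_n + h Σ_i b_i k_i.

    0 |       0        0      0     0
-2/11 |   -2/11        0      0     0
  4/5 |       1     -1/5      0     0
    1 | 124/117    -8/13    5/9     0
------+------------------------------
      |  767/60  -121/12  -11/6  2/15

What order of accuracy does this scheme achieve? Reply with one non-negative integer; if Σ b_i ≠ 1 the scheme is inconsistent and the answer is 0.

b = (767/60, -121/12, -11/6, 2/15)
c = (0, -2/11, 4/5, 1)
Ac = (0, 0, 2/55, 716/1287)
Σ b_i: 767/60·1 + (-121/12)·1 + (-11/6)·1 + 2/15·1 = 1 ✓
b·c: (-121/12)·(-2/11) + (-11/6)·4/5 + 2/15·1 = 1/2 ✓
b·c²: (-121/12)·4/121 + (-11/6)·16/25 + 2/15·1 = -103/75 ≠ 1/3 ⇒ order 2.
b·Ac: (-11/6)·2/55 + 2/15·716/1287 = 29/3861 ≠ 1/6

2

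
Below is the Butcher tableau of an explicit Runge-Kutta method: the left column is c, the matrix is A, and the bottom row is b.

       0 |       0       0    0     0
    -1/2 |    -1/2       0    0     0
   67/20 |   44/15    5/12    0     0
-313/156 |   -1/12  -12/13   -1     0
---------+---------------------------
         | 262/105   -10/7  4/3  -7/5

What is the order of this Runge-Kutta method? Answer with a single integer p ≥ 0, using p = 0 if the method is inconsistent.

b = (262/105, -10/7, 4/3, -7/5)
c = (0, -1/2, 67/20, -313/156)
Ac = (0, 0, -5/24, -751/260)
Σ b_i: 262/105·1 + (-10/7)·1 + 4/3·1 + (-7/5)·1 = 1 ✓
b·c: (-10/7)·(-1/2) + 4/3·67/20 + (-7/5)·(-313/156) = 8725/1092 ≠ 1/2 ⇒ order 1.

1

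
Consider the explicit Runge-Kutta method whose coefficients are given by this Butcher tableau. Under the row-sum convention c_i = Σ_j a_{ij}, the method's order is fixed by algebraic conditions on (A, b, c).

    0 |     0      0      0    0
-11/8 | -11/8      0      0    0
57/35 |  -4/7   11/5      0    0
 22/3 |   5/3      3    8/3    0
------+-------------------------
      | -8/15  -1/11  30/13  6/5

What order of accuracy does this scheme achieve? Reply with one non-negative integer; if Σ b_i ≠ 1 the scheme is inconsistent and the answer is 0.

b = (-8/15, -1/11, 30/13, 6/5)
c = (0, -11/8, 57/35, 22/3)
Ac = (0, 0, -121/40, 61/280)
Σ b_i: (-8/15)·1 + (-1/11)·1 + 30/13·1 + 6/5·1 = 1237/429 ≠ 1 ⇒ order 0.

0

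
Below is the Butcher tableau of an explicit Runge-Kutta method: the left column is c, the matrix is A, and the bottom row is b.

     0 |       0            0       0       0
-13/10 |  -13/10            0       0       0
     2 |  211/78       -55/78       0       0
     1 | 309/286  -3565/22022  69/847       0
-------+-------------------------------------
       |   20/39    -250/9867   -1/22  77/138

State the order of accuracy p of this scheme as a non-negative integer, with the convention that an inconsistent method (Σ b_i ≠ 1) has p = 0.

4

b = (20/39, -250/9867, -1/22, 77/138)
c = (0, -13/10, 2, 1)
Ac = (0, 0, 11/12, 115/308)
Σ b_i: 20/39·1 + (-250/9867)·1 + (-1/22)·1 + 77/138·1 = 1 ✓
b·c: (-250/9867)·(-13/10) + (-1/22)·2 + 77/138·1 = 1/2 ✓
b·c²: (-250/9867)·169/100 + (-1/22)·4 + 77/138·1 = 1/3 ✓
b·Ac: (-1/22)·11/12 + 77/138·115/308 = 1/6 ✓
b·c³: (-250/9867)·(-2197/1000) + (-1/22)·8 + 77/138·1 = 1/4 ✓
b·(c∘Ac): (-1/22)·11/6 + 77/138·115/308 = 1/8 ✓
b·Ac²: (-1/22)·(-143/120) + 77/138·23/440 = 1/12 ✓
b·A²c: 77/138·23/308 = 1/24 ✓; 4 stages ⇒ order 4.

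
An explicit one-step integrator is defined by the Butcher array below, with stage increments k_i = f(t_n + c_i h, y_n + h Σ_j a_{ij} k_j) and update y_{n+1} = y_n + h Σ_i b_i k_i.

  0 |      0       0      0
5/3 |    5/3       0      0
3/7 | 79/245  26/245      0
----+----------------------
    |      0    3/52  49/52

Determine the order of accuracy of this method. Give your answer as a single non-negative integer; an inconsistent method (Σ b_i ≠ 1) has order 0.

b = (0, 3/52, 49/52)
c = (0, 5/3, 3/7)
Ac = (0, 0, 26/147)
Σ b_i: 3/52·1 + 49/52·1 = 1 ✓
b·c: 3/52·5/3 + 49/52·3/7 = 1/2 ✓
b·c²: 3/52·25/9 + 49/52·9/49 = 1/3 ✓
b·Ac: 49/52·26/147 = 1/6 ✓; 3 stages ⇒ order 3.

3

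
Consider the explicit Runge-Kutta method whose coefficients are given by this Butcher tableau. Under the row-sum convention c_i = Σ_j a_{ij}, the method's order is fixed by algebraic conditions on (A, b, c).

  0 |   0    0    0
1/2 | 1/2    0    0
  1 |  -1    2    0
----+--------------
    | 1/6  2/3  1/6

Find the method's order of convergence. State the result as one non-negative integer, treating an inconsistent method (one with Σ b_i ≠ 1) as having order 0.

3

b = (1/6, 2/3, 1/6)
c = (0, 1/2, 1)
Ac = (0, 0, 1)
Σ b_i: 1/6·1 + 2/3·1 + 1/6·1 = 1 ✓
b·c: 2/3·1/2 + 1/6·1 = 1/2 ✓
b·c²: 2/3·1/4 + 1/6·1 = 1/3 ✓
b·Ac: 1/6·1 = 1/6 ✓; 3 stages ⇒ order 3.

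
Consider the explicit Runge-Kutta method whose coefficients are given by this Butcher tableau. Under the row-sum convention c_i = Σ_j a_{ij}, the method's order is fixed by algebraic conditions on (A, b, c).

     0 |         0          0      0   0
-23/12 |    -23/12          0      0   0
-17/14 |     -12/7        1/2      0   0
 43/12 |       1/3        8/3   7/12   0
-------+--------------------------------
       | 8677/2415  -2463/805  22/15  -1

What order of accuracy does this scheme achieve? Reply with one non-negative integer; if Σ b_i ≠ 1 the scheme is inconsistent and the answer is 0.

2

b = (8677/2415, -2463/805, 22/15, -1)
c = (0, -23/12, -17/14, 43/12)
Ac = (0, 0, -23/24, -419/72)
Σ b_i: 8677/2415·1 + (-2463/805)·1 + 22/15·1 + (-1)·1 = 1 ✓
b·c: (-2463/805)·(-23/12) + 22/15·(-17/14) + (-1)·43/12 = 1/2 ✓
b·c²: (-2463/805)·529/144 + 22/15·289/196 + (-1)·1849/144 = -193313/8820 ≠ 1/3 ⇒ order 2.
b·Ac: 22/15·(-23/24) + (-1)·(-419/72) = 1589/360 ≠ 1/6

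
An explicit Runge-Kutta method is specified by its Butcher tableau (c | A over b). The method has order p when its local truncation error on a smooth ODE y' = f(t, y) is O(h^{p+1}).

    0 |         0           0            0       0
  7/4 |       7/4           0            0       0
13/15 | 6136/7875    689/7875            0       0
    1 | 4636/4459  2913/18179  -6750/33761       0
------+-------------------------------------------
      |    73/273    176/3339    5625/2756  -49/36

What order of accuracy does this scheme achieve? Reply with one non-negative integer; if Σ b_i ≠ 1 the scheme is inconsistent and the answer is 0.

4

b = (73/273, 176/3339, 5625/2756, -49/36)
c = (0, 7/4, 13/15, 1)
Ac = (0, 0, 689/4500, 3/28)
Σ b_i: 73/273·1 + 176/3339·1 + 5625/2756·1 + (-49/36)·1 = 1 ✓
b·c: 176/3339·7/4 + 5625/2756·13/15 + (-49/36)·1 = 1/2 ✓
b·c²: 176/3339·49/16 + 5625/2756·169/225 + (-49/36)·1 = 1/3 ✓
b·Ac: 5625/2756·689/4500 + (-49/36)·3/28 = 1/6 ✓
b·c³: 176/3339·343/64 + 5625/2756·2197/3375 + (-49/36)·1 = 1/4 ✓
b·(c∘Ac): 5625/2756·8957/67500 + (-49/36)·3/28 = 1/8 ✓
b·Ac²: 5625/2756·4823/18000 + (-49/36)·267/784 = 1/12 ✓
b·A²c: (-49/36)·(-3/98) = 1/24 ✓; 4 stages ⇒ order 4.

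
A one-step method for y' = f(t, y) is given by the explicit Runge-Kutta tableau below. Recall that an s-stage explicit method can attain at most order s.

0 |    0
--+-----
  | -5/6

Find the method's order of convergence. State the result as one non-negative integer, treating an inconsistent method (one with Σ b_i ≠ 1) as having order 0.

0

b = (-5/6)
c = (0)
Σ b_i: (-5/6)·1 = -5/6 ≠ 1 ⇒ order 0.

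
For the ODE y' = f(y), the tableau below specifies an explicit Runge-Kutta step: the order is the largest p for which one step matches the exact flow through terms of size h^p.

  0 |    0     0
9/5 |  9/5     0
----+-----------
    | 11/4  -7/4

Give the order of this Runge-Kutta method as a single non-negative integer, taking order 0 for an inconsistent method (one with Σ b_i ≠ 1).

1

b = (11/4, -7/4)
c = (0, 9/5)
Σ b_i: 11/4·1 + (-7/4)·1 = 1 ✓
b·c: (-7/4)·9/5 = -63/20 ≠ 1/2 ⇒ order 1.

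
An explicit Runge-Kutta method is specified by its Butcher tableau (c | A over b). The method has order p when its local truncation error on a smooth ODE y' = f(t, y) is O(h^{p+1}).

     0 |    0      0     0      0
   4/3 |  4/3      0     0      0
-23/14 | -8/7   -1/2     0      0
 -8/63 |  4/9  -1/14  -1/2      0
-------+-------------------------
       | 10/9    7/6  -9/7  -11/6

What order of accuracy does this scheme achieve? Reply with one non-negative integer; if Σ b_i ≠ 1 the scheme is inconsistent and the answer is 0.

0

b = (10/9, 7/6, -9/7, -11/6)
c = (0, 4/3, -23/14, -8/63)
Ac = (0, 0, -2/3, 61/84)
Σ b_i: 10/9·1 + 7/6·1 + (-9/7)·1 + (-11/6)·1 = -53/63 ≠ 1 ⇒ order 0.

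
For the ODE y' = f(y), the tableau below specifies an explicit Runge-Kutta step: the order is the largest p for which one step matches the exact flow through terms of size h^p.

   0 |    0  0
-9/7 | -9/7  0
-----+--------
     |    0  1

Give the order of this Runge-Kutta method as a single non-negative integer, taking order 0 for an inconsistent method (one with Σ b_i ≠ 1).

1

b = (0, 1)
c = (0, -9/7)
Σ b_i: 1·1 = 1 ✓
b·c: 1·(-9/7) = -9/7 ≠ 1/2 ⇒ order 1.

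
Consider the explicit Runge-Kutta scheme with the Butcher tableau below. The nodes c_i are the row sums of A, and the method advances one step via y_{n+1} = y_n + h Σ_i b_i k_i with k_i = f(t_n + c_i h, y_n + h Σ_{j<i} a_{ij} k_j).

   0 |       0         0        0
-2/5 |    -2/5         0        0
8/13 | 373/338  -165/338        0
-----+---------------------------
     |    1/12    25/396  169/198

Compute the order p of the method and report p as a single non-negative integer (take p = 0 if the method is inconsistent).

b = (1/12, 25/396, 169/198)
c = (0, -2/5, 8/13)
Ac = (0, 0, 33/169)
Σ b_i: 1/12·1 + 25/396·1 + 169/198·1 = 1 ✓
b·c: 25/396·(-2/5) + 169/198·8/13 = 1/2 ✓
b·c²: 25/396·4/25 + 169/198·64/169 = 1/3 ✓
b·Ac: 169/198·33/169 = 1/6 ✓; 3 stages ⇒ order 3.

3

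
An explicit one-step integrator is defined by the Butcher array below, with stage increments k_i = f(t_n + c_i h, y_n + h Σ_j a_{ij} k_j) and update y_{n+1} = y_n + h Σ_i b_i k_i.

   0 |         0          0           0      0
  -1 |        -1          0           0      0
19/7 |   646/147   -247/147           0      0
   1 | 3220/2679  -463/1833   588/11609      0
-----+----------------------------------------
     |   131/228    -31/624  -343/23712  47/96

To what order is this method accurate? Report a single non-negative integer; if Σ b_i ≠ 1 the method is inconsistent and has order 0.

b = (131/228, -31/624, -343/23712, 47/96)
c = (0, -1, 19/7, 1)
Ac = (0, 0, 247/147, 55/141)
Σ b_i: 131/228·1 + (-31/624)·1 + (-343/23712)·1 + 47/96·1 = 1 ✓
b·c: (-31/624)·(-1) + (-343/23712)·19/7 + 47/96·1 = 1/2 ✓
b·c²: (-31/624)·1 + (-343/23712)·361/49 + 47/96·1 = 1/3 ✓
b·Ac: (-343/23712)·247/147 + 47/96·55/141 = 1/6 ✓
b·c³: (-31/624)·(-1) + (-343/23712)·6859/343 + 47/96·1 = 1/4 ✓
b·(c∘Ac): (-343/23712)·4693/1029 + 47/96·55/141 = 1/8 ✓
b·Ac²: (-343/23712)·(-247/147) + 47/96·17/141 = 1/12 ✓
b·A²c: 47/96·4/47 = 1/24 ✓; 4 stages ⇒ order 4.

4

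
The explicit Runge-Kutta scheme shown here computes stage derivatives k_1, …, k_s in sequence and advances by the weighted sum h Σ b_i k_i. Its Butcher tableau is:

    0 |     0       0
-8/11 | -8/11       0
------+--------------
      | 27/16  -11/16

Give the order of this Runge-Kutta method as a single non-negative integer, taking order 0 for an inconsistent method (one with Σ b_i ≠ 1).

b = (27/16, -11/16)
c = (0, -8/11)
Σ b_i: 27/16·1 + (-11/16)·1 = 1 ✓
b·c: (-11/16)·(-8/11) = 1/2 ✓; 2 stages ⇒ order 2.

2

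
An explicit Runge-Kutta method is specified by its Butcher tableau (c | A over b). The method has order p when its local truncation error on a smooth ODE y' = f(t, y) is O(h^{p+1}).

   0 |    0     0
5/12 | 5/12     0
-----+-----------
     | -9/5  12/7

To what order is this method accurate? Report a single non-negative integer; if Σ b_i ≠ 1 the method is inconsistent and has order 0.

0

b = (-9/5, 12/7)
c = (0, 5/12)
Σ b_i: (-9/5)·1 + 12/7·1 = -3/35 ≠ 1 ⇒ order 0.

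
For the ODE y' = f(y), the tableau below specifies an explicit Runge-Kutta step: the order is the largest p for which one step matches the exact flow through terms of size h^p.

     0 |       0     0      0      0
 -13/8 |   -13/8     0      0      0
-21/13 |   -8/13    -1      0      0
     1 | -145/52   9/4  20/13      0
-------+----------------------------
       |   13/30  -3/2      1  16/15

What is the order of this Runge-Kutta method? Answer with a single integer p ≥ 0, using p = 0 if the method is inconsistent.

b = (13/30, -3/2, 1, 16/15)
c = (0, -13/8, -21/13, 1)
Ac = (0, 0, 13/8, -33213/5408)
Σ b_i: 13/30·1 + (-3/2)·1 + 1·1 + 16/15·1 = 1 ✓
b·c: (-3/2)·(-13/8) + 1·(-21/13) + 16/15·1 = 5893/3120 ≠ 1/2 ⇒ order 1.

1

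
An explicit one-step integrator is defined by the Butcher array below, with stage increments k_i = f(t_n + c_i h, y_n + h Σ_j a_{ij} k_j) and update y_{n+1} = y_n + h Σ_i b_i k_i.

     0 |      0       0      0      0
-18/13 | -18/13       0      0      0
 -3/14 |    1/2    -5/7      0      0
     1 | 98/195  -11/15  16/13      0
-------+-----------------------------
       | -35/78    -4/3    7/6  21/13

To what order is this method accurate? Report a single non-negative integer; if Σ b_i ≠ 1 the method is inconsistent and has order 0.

1

b = (-35/78, -4/3, 7/6, 21/13)
c = (0, -18/13, -3/14, 1)
Ac = (0, 0, 90/91, 342/455)
Σ b_i: (-35/78)·1 + (-4/3)·1 + 7/6·1 + 21/13·1 = 1 ✓
b·c: (-4/3)·(-18/13) + 7/6·(-3/14) + 21/13·1 = 167/52 ≠ 1/2 ⇒ order 1.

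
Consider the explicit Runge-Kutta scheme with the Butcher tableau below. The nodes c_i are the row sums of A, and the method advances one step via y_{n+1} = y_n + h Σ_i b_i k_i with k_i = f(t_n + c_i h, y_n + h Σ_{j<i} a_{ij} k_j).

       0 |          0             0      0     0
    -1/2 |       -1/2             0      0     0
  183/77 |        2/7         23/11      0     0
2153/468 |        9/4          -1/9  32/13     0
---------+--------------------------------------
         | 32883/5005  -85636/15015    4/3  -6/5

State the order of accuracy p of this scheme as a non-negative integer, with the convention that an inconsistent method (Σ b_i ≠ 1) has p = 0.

b = (32883/5005, -85636/15015, 4/3, -6/5)
c = (0, -1/2, 183/77, 2153/468)
Ac = (0, 0, -23/22, 106409/18018)
Σ b_i: 32883/5005·1 + (-85636/15015)·1 + 4/3·1 + (-6/5)·1 = 1 ✓
b·c: (-85636/15015)·(-1/2) + 4/3·183/77 + (-6/5)·2153/468 = 1/2 ✓
b·c²: (-85636/15015)·1/4 + 4/3·33489/5929 + (-6/5)·4635409/219024 = -20876446369/1082161080 ≠ 1/3 ⇒ order 2.
b·Ac: 4/3·(-23/22) + (-6/5)·106409/18018 = -127339/15015 ≠ 1/6

2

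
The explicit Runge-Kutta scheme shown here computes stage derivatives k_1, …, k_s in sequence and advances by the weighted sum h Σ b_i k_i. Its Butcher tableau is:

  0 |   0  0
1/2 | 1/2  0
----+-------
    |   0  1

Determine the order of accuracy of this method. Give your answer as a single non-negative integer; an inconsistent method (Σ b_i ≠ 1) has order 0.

2

b = (0, 1)
c = (0, 1/2)
Σ b_i: 1·1 = 1 ✓
b·c: 1·1/2 = 1/2 ✓; 2 stages ⇒ order 2.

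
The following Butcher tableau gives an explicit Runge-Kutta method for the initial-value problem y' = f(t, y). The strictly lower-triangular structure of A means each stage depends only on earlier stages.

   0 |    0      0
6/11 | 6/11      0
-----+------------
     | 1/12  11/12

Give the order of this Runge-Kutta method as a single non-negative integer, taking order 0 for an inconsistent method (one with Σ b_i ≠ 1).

b = (1/12, 11/12)
c = (0, 6/11)
Σ b_i: 1/12·1 + 11/12·1 = 1 ✓
b·c: 11/12·6/11 = 1/2 ✓; 2 stages ⇒ order 2.

2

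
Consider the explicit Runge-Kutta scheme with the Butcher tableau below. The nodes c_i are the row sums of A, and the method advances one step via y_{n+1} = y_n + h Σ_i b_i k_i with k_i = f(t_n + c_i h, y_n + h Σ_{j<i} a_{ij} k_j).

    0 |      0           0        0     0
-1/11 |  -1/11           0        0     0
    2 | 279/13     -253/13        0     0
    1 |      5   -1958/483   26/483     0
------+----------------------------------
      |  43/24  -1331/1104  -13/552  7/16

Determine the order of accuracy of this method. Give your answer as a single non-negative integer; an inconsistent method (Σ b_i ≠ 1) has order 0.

b = (43/24, -1331/1104, -13/552, 7/16)
c = (0, -1/11, 2, 1)
Ac = (0, 0, 23/13, 10/21)
Σ b_i: 43/24·1 + (-1331/1104)·1 + (-13/552)·1 + 7/16·1 = 1 ✓
b·c: (-1331/1104)·(-1/11) + (-13/552)·2 + 7/16·1 = 1/2 ✓
b·c²: (-1331/1104)·1/121 + (-13/552)·4 + 7/16·1 = 1/3 ✓
b·Ac: (-13/552)·23/13 + 7/16·10/21 = 1/6 ✓
b·c³: (-1331/1104)·(-1/1331) + (-13/552)·8 + 7/16·1 = 1/4 ✓
b·(c∘Ac): (-13/552)·46/13 + 7/16·10/21 = 1/8 ✓
b·Ac²: (-13/552)·(-23/143) + 7/16·2/11 = 1/12 ✓
b·A²c: 7/16·2/21 = 1/24 ✓; 4 stages ⇒ order 4.

4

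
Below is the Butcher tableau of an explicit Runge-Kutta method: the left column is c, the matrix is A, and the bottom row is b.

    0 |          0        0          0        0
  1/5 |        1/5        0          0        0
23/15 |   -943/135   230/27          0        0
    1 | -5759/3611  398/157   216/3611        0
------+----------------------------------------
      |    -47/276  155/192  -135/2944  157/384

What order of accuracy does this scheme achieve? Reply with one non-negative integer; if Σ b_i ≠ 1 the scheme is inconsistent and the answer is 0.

4

b = (-47/276, 155/192, -135/2944, 157/384)
c = (0, 1/5, 23/15, 1)
Ac = (0, 0, 46/27, 94/157)
Σ b_i: (-47/276)·1 + 155/192·1 + (-135/2944)·1 + 157/384·1 = 1 ✓
b·c: 155/192·1/5 + (-135/2944)·23/15 + 157/384·1 = 1/2 ✓
b·c²: 155/192·1/25 + (-135/2944)·529/225 + 157/384·1 = 1/3 ✓
b·Ac: (-135/2944)·46/27 + 157/384·94/157 = 1/6 ✓
b·c³: 155/192·1/125 + (-135/2944)·12167/3375 + 157/384·1 = 1/4 ✓
b·(c∘Ac): (-135/2944)·1058/405 + 157/384·94/157 = 1/8 ✓
b·Ac²: (-135/2944)·46/135 + 157/384·38/157 = 1/12 ✓
b·A²c: 157/384·16/157 = 1/24 ✓; 4 stages ⇒ order 4.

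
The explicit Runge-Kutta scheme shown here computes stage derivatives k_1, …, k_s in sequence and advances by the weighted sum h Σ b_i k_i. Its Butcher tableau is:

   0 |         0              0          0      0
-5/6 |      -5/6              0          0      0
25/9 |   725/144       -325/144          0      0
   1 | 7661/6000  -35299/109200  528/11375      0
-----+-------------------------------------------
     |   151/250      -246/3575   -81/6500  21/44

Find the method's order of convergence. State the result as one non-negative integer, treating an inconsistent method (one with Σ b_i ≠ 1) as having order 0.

4

b = (151/250, -246/3575, -81/6500, 21/44)
c = (0, -5/6, 25/9, 1)
Ac = (0, 0, 1625/864, 803/2016)
Σ b_i: 151/250·1 + (-246/3575)·1 + (-81/6500)·1 + 21/44·1 = 1 ✓
b·c: (-246/3575)·(-5/6) + (-81/6500)·25/9 + 21/44·1 = 1/2 ✓
b·c²: (-246/3575)·25/36 + (-81/6500)·625/81 + 21/44·1 = 1/3 ✓
b·Ac: (-81/6500)·1625/864 + 21/44·803/2016 = 1/6 ✓
b·c³: (-246/3575)·(-125/216) + (-81/6500)·15625/729 + 21/44·1 = 1/4 ✓
b·(c∘Ac): (-81/6500)·40625/7776 + 21/44·803/2016 = 1/8 ✓
b·Ac²: (-81/6500)·(-8125/5184) + 21/44·77/576 = 1/12 ✓
b·A²c: 21/44·11/126 = 1/24 ✓; 4 stages ⇒ order 4.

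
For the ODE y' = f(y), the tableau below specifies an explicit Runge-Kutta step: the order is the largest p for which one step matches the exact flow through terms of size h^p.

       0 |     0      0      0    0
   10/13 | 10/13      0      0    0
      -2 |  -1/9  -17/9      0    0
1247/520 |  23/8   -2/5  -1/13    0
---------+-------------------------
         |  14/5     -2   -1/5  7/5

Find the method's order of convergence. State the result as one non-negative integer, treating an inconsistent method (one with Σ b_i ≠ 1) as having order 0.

0

b = (14/5, -2, -1/5, 7/5)
c = (0, 10/13, -2, 1247/520)
Ac = (0, 0, -170/117, -2/13)
Σ b_i: 14/5·1 + (-2)·1 + (-1/5)·1 + 7/5·1 = 2 ≠ 1 ⇒ order 0.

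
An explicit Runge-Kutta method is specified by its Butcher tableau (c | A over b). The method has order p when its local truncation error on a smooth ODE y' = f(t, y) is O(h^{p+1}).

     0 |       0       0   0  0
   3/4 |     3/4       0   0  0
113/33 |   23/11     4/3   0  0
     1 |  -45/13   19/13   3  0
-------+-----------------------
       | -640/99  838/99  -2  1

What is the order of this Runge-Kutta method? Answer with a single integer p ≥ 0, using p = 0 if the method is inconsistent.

b = (-640/99, 838/99, -2, 1)
c = (0, 3/4, 113/33, 1)
Ac = (0, 0, 1, 6503/572)
Σ b_i: (-640/99)·1 + 838/99·1 + (-2)·1 + 1·1 = 1 ✓
b·c: 838/99·3/4 + (-2)·113/33 + 1·1 = 1/2 ✓
b·c²: 838/99·9/16 + (-2)·12769/1089 + 1·1 = -154111/8712 ≠ 1/3 ⇒ order 2.
b·Ac: (-2)·1 + 1·6503/572 = 5359/572 ≠ 1/6

2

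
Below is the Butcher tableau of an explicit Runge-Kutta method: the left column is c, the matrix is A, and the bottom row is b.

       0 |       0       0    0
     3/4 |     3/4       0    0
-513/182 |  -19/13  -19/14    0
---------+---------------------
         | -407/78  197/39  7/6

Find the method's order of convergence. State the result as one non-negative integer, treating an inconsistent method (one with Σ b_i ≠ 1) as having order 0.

b = (-407/78, 197/39, 7/6)
c = (0, 3/4, -513/182)
Ac = (0, 0, -57/56)
Σ b_i: (-407/78)·1 + 197/39·1 + 7/6·1 = 1 ✓
b·c: 197/39·3/4 + 7/6·(-513/182) = 1/2 ✓
b·c²: 197/39·9/16 + 7/6·263169/33124 = 229227/18928 ≠ 1/3 ⇒ order 2.
b·Ac: 7/6·(-57/56) = -19/16 ≠ 1/6

2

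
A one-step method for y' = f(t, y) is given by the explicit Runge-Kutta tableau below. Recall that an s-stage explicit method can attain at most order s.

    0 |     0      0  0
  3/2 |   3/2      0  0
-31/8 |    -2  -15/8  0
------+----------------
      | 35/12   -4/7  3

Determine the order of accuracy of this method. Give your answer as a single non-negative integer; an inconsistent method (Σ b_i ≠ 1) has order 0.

0

b = (35/12, -4/7, 3)
c = (0, 3/2, -31/8)
Ac = (0, 0, -45/16)
Σ b_i: 35/12·1 + (-4/7)·1 + 3·1 = 449/84 ≠ 1 ⇒ order 0.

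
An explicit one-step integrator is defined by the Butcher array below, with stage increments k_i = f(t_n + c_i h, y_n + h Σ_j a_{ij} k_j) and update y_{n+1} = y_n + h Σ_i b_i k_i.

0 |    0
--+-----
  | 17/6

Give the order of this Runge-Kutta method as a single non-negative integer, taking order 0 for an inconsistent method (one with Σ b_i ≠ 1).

0

b = (17/6)
c = (0)
Σ b_i: 17/6·1 = 17/6 ≠ 1 ⇒ order 0.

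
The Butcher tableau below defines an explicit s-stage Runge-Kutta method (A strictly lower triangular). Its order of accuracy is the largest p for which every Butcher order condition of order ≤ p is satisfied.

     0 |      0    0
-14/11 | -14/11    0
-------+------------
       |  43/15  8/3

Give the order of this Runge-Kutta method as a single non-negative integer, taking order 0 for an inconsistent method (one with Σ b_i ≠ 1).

0

b = (43/15, 8/3)
c = (0, -14/11)
Σ b_i: 43/15·1 + 8/3·1 = 83/15 ≠ 1 ⇒ order 0.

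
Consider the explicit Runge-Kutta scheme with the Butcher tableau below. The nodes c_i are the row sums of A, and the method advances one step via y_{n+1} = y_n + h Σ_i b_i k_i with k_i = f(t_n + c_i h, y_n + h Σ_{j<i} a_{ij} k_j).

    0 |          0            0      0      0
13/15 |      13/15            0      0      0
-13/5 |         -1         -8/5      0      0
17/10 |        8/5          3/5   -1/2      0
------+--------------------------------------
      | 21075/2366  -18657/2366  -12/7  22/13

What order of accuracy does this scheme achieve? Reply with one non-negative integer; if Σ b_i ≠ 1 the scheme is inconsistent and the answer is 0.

b = (21075/2366, -18657/2366, -12/7, 22/13)
c = (0, 13/15, -13/5, 17/10)
Ac = (0, 0, -104/75, 91/50)
Σ b_i: 21075/2366·1 + (-18657/2366)·1 + (-12/7)·1 + 22/13·1 = 1 ✓
b·c: (-18657/2366)·13/15 + (-12/7)·(-13/5) + 22/13·17/10 = 1/2 ✓
b·c²: (-18657/2366)·169/225 + (-12/7)·169/25 + 22/13·289/100 = -28712/2275 ≠ 1/3 ⇒ order 2.
b·Ac: (-12/7)·(-104/75) + 22/13·91/50 = 191/35 ≠ 1/6

2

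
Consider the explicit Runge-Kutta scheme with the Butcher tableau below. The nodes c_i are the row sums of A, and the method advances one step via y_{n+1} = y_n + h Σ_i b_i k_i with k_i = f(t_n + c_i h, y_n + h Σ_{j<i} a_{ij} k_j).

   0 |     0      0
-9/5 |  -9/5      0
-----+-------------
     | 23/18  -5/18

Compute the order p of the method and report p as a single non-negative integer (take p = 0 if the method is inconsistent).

2

b = (23/18, -5/18)
c = (0, -9/5)
Σ b_i: 23/18·1 + (-5/18)·1 = 1 ✓
b·c: (-5/18)·(-9/5) = 1/2 ✓; 2 stages ⇒ order 2.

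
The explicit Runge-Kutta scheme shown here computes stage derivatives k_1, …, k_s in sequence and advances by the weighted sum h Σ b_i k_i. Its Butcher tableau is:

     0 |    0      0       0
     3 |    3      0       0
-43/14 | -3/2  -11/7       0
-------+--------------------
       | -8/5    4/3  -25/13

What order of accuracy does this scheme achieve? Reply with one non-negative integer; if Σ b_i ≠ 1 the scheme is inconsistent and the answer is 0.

b = (-8/5, 4/3, -25/13)
c = (0, 3, -43/14)
Ac = (0, 0, -33/7)
Σ b_i: (-8/5)·1 + 4/3·1 + (-25/13)·1 = -427/195 ≠ 1 ⇒ order 0.

0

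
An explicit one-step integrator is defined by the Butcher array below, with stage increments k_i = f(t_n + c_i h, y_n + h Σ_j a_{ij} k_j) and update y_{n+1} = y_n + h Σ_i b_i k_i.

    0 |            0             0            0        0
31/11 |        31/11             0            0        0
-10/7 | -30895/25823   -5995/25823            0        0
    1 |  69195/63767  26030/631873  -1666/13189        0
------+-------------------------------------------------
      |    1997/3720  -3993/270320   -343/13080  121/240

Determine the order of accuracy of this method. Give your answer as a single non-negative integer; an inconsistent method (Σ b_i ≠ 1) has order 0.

b = (1997/3720, -3993/270320, -343/13080, 121/240)
c = (0, 31/11, -10/7, 1)
Ac = (0, 0, -545/833, 610/2057)
Σ b_i: 1997/3720·1 + (-3993/270320)·1 + (-343/13080)·1 + 121/240·1 = 1 ✓
b·c: (-3993/270320)·31/11 + (-343/13080)·(-10/7) + 121/240·1 = 1/2 ✓
b·c²: (-3993/270320)·961/121 + (-343/13080)·100/49 + 121/240·1 = 1/3 ✓
b·Ac: (-343/13080)·(-545/833) + 121/240·610/2057 = 1/6 ✓
b·c³: (-3993/270320)·29791/1331 + (-343/13080)·(-1000/343) + 121/240·1 = 1/4 ✓
b·(c∘Ac): (-343/13080)·5450/5831 + 121/240·610/2057 = 1/8 ✓
b·Ac²: (-343/13080)·(-16895/9163) + 121/240·1570/22627 = 1/12 ✓
b·A²c: 121/240·10/121 = 1/24 ✓; 4 stages ⇒ order 4.

4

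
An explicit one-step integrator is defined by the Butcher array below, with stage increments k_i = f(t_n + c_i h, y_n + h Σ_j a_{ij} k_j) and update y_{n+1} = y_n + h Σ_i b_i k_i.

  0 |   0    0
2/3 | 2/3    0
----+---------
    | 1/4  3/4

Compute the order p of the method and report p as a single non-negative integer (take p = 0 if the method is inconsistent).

b = (1/4, 3/4)
c = (0, 2/3)
Σ b_i: 1/4·1 + 3/4·1 = 1 ✓
b·c: 3/4·2/3 = 1/2 ✓; 2 stages ⇒ order 2.

2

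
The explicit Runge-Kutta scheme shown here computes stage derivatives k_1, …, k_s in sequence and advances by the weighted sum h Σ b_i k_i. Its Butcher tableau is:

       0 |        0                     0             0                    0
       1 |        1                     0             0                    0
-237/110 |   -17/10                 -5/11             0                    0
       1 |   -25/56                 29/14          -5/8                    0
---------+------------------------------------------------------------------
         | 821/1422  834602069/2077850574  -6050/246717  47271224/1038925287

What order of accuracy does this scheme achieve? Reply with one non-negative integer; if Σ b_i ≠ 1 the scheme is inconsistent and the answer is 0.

3

b = (821/1422, 834602069/2077850574, -6050/246717, 47271224/1038925287)
c = (0, 1, -237/110, 1)
Ac = (0, 0, -5/11, 4211/1232)
Σ b_i: 821/1422·1 + 834602069/2077850574·1 + (-6050/246717)·1 + 47271224/1038925287·1 = 1 ✓
b·c: 834602069/2077850574·1 + (-6050/246717)·(-237/110) + 47271224/1038925287·1 = 1/2 ✓
b·c²: 834602069/2077850574·1 + (-6050/246717)·56169/12100 + 47271224/1038925287·1 = 1/3 ✓
b·Ac: (-6050/246717)·(-5/11) + 47271224/1038925287·4211/1232 = 1/6 ✓
b·c³: 834602069/2077850574·1 + (-6050/246717)·(-13312053/1331000) + 47271224/1038925287·1 = 457/660 ≠ 1/4 ⇒ order 3.
b·(c∘Ac): (-6050/246717)·237/242 + 47271224/1038925287·4211/1232 = 187/1422 ≠ 1/8
b·Ac²: (-6050/246717)·(-5/11) + 47271224/1038925287·(-112463/135520) = -73963/2779260 ≠ 1/12
b·A²c: 47271224/1038925287·25/88 = 13429325/1038925287 ≠ 1/24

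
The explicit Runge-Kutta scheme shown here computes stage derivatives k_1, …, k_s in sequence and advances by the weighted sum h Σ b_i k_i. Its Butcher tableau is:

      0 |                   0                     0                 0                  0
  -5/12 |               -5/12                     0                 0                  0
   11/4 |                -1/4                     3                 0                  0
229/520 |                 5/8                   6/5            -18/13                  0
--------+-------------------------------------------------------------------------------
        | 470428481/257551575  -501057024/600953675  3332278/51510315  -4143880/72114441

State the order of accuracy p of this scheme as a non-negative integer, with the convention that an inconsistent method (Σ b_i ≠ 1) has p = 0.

3

b = (470428481/257551575, -501057024/600953675, 3332278/51510315, -4143880/72114441)
c = (0, -5/12, 11/4, 229/520)
Ac = (0, 0, -5/4, -56/13)
Σ b_i: 470428481/257551575·1 + (-501057024/600953675)·1 + 3332278/51510315·1 + (-4143880/72114441)·1 = 1 ✓
b·c: (-501057024/600953675)·(-5/12) + 3332278/51510315·11/4 + (-4143880/72114441)·229/520 = 1/2 ✓
b·c²: (-501057024/600953675)·25/144 + 3332278/51510315·121/16 + (-4143880/72114441)·52441/270400 = 1/3 ✓
b·Ac: 3332278/51510315·(-5/4) + (-4143880/72114441)·(-56/13) = 1/6 ✓
b·c³: (-501057024/600953675)·(-125/1728) + 3332278/51510315·1331/64 + (-4143880/72114441)·12008989/140608000 = 900493430257/642848731200 ≠ 1/4 ⇒ order 3.
b·(c∘Ac): 3332278/51510315·(-55/16) + (-4143880/72114441)·(-1603/845) = -3114467/27472168 ≠ 1/8
b·Ac²: 3332278/51510315·25/48 + (-4143880/72114441)·(-1601/156) = 1078984385/1730746584 ≠ 1/12
b·A²c: (-4143880/72114441)·45/26 = -2390700/24038147 ≠ 1/24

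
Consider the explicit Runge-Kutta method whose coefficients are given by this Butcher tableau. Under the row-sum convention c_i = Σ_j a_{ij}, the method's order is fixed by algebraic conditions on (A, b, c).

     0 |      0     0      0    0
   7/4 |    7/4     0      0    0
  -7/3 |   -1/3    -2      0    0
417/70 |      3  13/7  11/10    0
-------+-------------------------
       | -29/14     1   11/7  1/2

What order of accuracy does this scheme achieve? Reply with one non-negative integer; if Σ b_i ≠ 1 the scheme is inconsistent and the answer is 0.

b = (-29/14, 1, 11/7, 1/2)
c = (0, 7/4, -7/3, 417/70)
Ac = (0, 0, -7/2, 41/60)
Σ b_i: (-29/14)·1 + 1·1 + 11/7·1 + 1/2·1 = 1 ✓
b·c: 1·7/4 + 11/7·(-7/3) + 1/2·417/70 = 223/210 ≠ 1/2 ⇒ order 1.

1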